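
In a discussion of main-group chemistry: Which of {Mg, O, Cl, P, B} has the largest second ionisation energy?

O

The second ionization energy removes an electron from the +1 ion. For each element: Mg⁺ still has 1 valence electron; O⁺ still has 5 valence electrons; Cl⁺ still has 6 valence electrons; P⁺ still has 4 valence electrons; B⁺ still has 2 valence electrons.
All are still removing valence electrons, so compare the +1 ions as you would atoms: IE_2 generally rises across a period (higher Z_eff) and falls down a group (larger shell), subject to the usual subshell exceptions.
Valence configurations: Mg⁺ [Ne]3s¹, O⁺ [He]2s²2p³, Cl⁺ [Ne]3s²3p⁴, P⁺ [Ne]3s²3p², B⁺ [He]2s².
Tabulated IE_2 (kJ/mol): Mg 1451, O 3388, Cl 2298, P 1907, B 2427.
Putting it together, IE_2: Mg < P < Cl < B < O.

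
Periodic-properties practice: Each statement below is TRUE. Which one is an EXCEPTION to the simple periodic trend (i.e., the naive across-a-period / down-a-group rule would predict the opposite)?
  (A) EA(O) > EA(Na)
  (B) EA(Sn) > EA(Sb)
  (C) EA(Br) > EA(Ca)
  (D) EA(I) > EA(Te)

The general trend: electron affinity increases across a period and decreases down a group.
(A) O (period 2, group 16) vs Na (period 3, group 1): the stated order agrees with the simple trend.
(B) Sn (period 5, group 14) vs Sb (period 5, group 15): the stated order contradicts the simple trend.
(C) Br (period 4, group 17) vs Ca (period 4, group 2): the stated order agrees with the simple trend.
(D) I (period 5, group 17) vs Te (period 5, group 16): the stated order agrees with the simple trend.
The exception is (B): adding an electron to Sb's half-filled 5p³ is unfavourable, so Sn has the more exothermic EA.

(B)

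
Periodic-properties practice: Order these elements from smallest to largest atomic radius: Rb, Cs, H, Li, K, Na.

Moving right in a period, electrons are added to the same shell under a stronger nuclear pull, so atoms get smaller; moving down, a new shell is opened and atoms get larger.
All are in group 1, so atomic radius increases down the group.
So from smallest to largest: H < Li < Na < K < Rb < Cs.

H, Li, Na, K, Rb, Cs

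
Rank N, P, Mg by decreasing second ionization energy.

N > P > Mg

IE_2 is the cost of taking one more electron from the +1 cation: N⁺ still has 4 valence electrons; P⁺ still has 4 valence electrons; Mg⁺ still has 1 valence electron.
All are still removing valence electrons, so compare the +1 ions as you would atoms: IE_2 generally rises across a period (higher Z_eff) and falls down a group (larger shell), subject to the usual subshell exceptions.
Valence configurations: N⁺ [He]2s²2p², P⁺ [Ne]3s²3p², Mg⁺ [Ne]3s¹.
Tabulated IE_2 (kJ/mol): N 2856, P 1907, Mg 1451.
Hence IE_2: Mg < P < N.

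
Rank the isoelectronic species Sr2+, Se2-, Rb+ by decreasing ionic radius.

All of these have 36 electrons, so size is governed by nuclear charge alone: the more protons, the stronger the pull on the same electron cloud, and the smaller the ion.
Nuclear charges: Sr2+ (Z=38), Rb+ (Z=37), Se2- (Z=34).
Largest to smallest: Se2- > Rb+ > Sr2+.

Se2-, Rb+, Sr2+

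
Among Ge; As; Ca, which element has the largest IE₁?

As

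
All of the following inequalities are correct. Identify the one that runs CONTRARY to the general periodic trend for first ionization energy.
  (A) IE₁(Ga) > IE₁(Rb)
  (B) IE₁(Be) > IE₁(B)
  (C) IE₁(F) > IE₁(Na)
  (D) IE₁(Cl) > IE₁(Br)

The general trend: first ionization energy increases across a period and decreases down a group.
(A) Ga (period 4, group 13) vs Rb (period 5, group 1): the stated order agrees with the simple trend.
(B) Be (period 2, group 2) vs B (period 2, group 13): the stated order contradicts the simple trend.
(C) F (period 2, group 17) vs Na (period 3, group 1): the stated order agrees with the simple trend.
(D) Cl (period 3, group 17) vs Br (period 4, group 17): the stated order agrees with the simple trend.
The exception is (B): removing B's lone 2p electron is easier than breaking Be's filled 2s².

(B)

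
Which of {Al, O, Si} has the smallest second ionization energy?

Si

The second ionization energy removes an electron from the +1 ion. For each element: Al⁺ still has 2 valence electrons; O⁺ still has 5 valence electrons; Si⁺ still has 3 valence electrons.
All are still removing valence electrons, so compare the +1 ions as you would atoms: IE_2 generally rises across a period (higher Z_eff) and falls down a group (larger shell), subject to the usual subshell exceptions.
Valence configurations: Al⁺ [Ne]3s², O⁺ [He]2s²2p³, Si⁺ [Ne]3s²3p¹.
Si⁺ loses a lone 3p electron whereas Al⁺ must break into a filled 3s² pair, so IE_2(Al) > IE_2(Si) even though Si has the higher nuclear charge.
The numbers (kJ/mol): Al 1817, O 3388, Si 1577.
So the second ionization energies run Si < Al < O.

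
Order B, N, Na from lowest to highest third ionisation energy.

IE_3 is the cost of taking one more electron from the +2 cation: B²⁺ still has 1 valence electron; N²⁺ still has 3 valence electrons; Na²⁺ is already 1 electron into the core.
Core electrons are held far more tightly than valence electrons, so Na tops the IE_3 order.
Valence configurations: B²⁺ [He]2s¹, N²⁺ [He]2s²2p¹.
Tabulated IE_3 (kJ/mol): B 3660, N 4578, Na 6910.
So the third ionization energies run B < N < Na.

B, N, Na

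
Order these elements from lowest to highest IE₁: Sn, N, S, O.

N is in period 2, group 15; O is in period 2, group 16; S is in period 3, group 16; Sn is in period 5, group 14.
Across a period the outer electron is held more tightly (higher IE₁); down a group it sits in a higher shell, more shielded, and comes off more easily.
Here both period and group differ, so the two effects have to be weighed against each other.
S > Sn: both effects reinforce here, so S is clearly the higher of the two.
O > S: they share group 16; the group trend gives O the larger value.
N > O: this pair runs against the simple trend — see the exception note.
Note the exception: N has a higher first ionization energy than O, contrary to the simple trend — pairing an electron in O's 2p⁴ costs repulsion energy, so O ionizes more easily than half-filled N (2p³).
For reference (kJ/mol): N 1402, O 1314, S 1000, Sn 709.
So from lowest to highest: Sn < S < O < N.

Sn, S, O, N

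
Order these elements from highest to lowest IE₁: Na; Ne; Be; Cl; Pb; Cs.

Be is in period 2, group 2; Ne is in period 2, group 18; Na is in period 3, group 1; Cl is in period 3, group 17; Cs is in period 6, group 1; Pb is in period 6, group 14.
IE₁ increases left→right with effective nuclear charge and decreases top→bottom as the valence shell moves farther out.
These span different periods and groups, so the two trends combine.
Na > Cs: they share group 1; the group trend gives Na the larger value.
Pb > Na: period and group pull opposite ways; the across-period shift dominates (716 vs 496 kJ/mol).
Be > Pb: period and group pull opposite ways; the down-group shift dominates (900 vs 716 kJ/mol).
Cl > Be: period and group pull opposite ways; the across-period shift dominates (1251 vs 900 kJ/mol).
Ne > Cl: both effects reinforce here, so Ne is clearly the higher of the two.
For reference (kJ/mol): Be 900, Ne 2081, Na 496, Cl 1251, Cs 376, Pb 716.
So from highest to lowest: Ne > Cl > Be > Pb > Na > Cs.

Ne, Cl, Be, Pb, Na, Cs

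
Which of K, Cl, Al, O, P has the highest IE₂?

O

After 1 electron has been removed, what remains? K⁺ is the bare [Ar] core; Cl⁺ still has 6 valence electrons; Al⁺ still has 2 valence electrons; O⁺ still has 5 valence electrons; P⁺ still has 4 valence electrons.
Usually core removal costs more than valence removal, but here the competition is close: a tightly held n=2 valence electron can cost more to remove than an n=3 core electron, so the actual values have to decide it.
Valence configurations: Cl⁺ [Ne]3s²3p⁴, Al⁺ [Ne]3s², O⁺ [He]2s²2p³, P⁺ [Ne]3s²3p².
Approximate IE_2 values (kJ/mol): K 3052, Cl 2298, Al 1817, O 3388, P 1907.
Overall IE_2 order: Al < P < Cl < K < O.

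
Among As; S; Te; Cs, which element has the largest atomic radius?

Moving right in a period, electrons are added to the same shell under a stronger nuclear pull, so atoms get smaller; moving down, a new shell is opened and atoms get larger.
These span different periods and groups, so the two trends combine.
As > S: both effects reinforce here, so As is clearly the larger of the two.
Te > As: the two effects oppose for this pair; the down-group effect wins (136 vs 121 pm).
Cs > Te: both effects reinforce here, so Cs is clearly the larger of the two.
For reference (pm): S 103, As 121, Te 136, Cs 232.
The largest atomic radius among these belongs to Cs.

Cs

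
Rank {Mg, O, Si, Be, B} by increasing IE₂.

Mg, Si, Be, B, O

The second ionization energy removes an electron from the +1 ion. For each element: Mg⁺ still has 1 valence electron; O⁺ still has 5 valence electrons; Si⁺ still has 3 valence electrons; Be⁺ still has 1 valence electron; B⁺ still has 2 valence electrons.
All are still removing valence electrons, so compare the +1 ions as you would atoms: IE_2 generally rises across a period (higher Z_eff) and falls down a group (larger shell), subject to the usual subshell exceptions.
Valence configurations: Mg⁺ [Ne]3s¹, O⁺ [He]2s²2p³, Si⁺ [Ne]3s²3p¹, Be⁺ [He]2s¹, B⁺ [He]2s².
Tabulated IE_2 (kJ/mol): Mg 1451, O 3388, Si 1577, Be 1757, B 2427.
So the second ionization energies run Mg < Si < Be < B < O.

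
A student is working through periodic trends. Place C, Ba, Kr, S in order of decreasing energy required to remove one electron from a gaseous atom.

Kr, C, S, Ba

IE₁ increases left→right with effective nuclear charge and decreases top→bottom as the valence shell moves farther out.
Here both period and group differ, so the two effects have to be weighed against each other.
S > Ba: both effects reinforce here, so S is clearly the higher of the two.
C > S: the two effects oppose for this pair; the down-group effect wins (1086 vs 1000 kJ/mol).
Kr > C: the two effects oppose for this pair; the across-period effect wins (1351 vs 1086 kJ/mol).
Approximate values (kJ/mol): C 1086, S 1000, Kr 1351, Ba 503.
So from highest to lowest: Kr > C > S > Ba.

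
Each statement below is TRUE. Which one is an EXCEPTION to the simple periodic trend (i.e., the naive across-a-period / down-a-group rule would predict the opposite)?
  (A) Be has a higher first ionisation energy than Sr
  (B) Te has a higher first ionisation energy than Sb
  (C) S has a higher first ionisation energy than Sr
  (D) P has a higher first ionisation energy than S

(D)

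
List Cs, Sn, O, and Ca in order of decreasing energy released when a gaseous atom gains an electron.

O > Sn > Cs > Ca

EA tends to increase across a period and decrease down a group, though the pattern is less regular than for IE or radius.
Neither a single period nor a single group — weigh both effects.
Cs > Ca: this pair runs against the simple trend — see the exception note.
Sn > Cs: relative to Cs, both the across-period and down-group shifts push Sn's electron affinity up.
O > Sn: relative to Sn, both the across-period and down-group shifts push O's electron affinity up.
Note the exception: Cs has a higher electron affinity than Ca, contrary to the simple trend — adding an electron to Ca (ns²) has to open a new, higher-energy np subshell, which is unfavourable.
Tabulated electron affinity (kJ/mol): O 141, Ca 2, Sn 107, Cs 46.
So from highest to lowest: O > Sn > Cs > Ca.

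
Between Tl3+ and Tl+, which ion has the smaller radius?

Tl3+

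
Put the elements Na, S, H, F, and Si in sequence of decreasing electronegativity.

H is in period 1, group 1; F is in period 2, group 17; Na is in period 3, group 1; Si is in period 3, group 14; S is in period 3, group 16.
EN rises left→right (higher Z_eff, smaller atoms) and falls top→bottom (larger, more shielded atoms).
Neither a single period nor a single group — weigh both effects.
Si > Na: Si lies to the right of Na in period 3, so the across-period effect alone puts Si higher.
H > Si: the two effects oppose for this pair; the down-group effect wins (2.20 vs 1.90).
S > H: the two effects oppose for this pair; the across-period effect wins (2.58 vs 2.20).
F > S: both effects reinforce here, so F is clearly the higher of the two.
Approximate values (Pauling): H 2.20, F 3.98, Na 0.93, Si 1.90, S 2.58.
So from highest to lowest: F > S > H > Si > Na.

F > S > H > Si > Na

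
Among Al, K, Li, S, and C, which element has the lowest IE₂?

Al

IE_2 is the cost of taking one more electron from the +1 cation: Al⁺ still has 2 valence electrons; K⁺ is the bare [Ar] core; Li⁺ is the bare [He] core; S⁺ still has 5 valence electrons; C⁺ still has 3 valence electrons.
Pulling an electron out of a noble-gas core costs far more than removing a remaining valence electron, so K and Li sit at the high end of IE_2.
Valence configurations: Al⁺ [Ne]3s², S⁺ [Ne]3s²3p³, C⁺ [He]2s²2p¹.
The numbers (kJ/mol): Al 1817, K 3052, Li 7298, S 2252, C 2353.
Putting it together, IE_2: Al < S < C < K < Li.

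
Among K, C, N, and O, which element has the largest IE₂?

O

After 1 electron has been removed, what remains? K⁺ is the bare [Ar] core; C⁺ still has 3 valence electrons; N⁺ still has 4 valence electrons; O⁺ still has 5 valence electrons.
Usually core removal costs more than valence removal, but here the competition is close: a tightly held n=2 valence electron can cost more to remove than an n=3 core electron, so the actual values have to decide it.
Valence configurations: C⁺ [He]2s²2p¹, N⁺ [He]2s²2p², O⁺ [He]2s²2p³.
Approximate IE_2 values (kJ/mol): K 3052, C 2353, N 2856, O 3388.
Hence IE_2: C < N < K < O.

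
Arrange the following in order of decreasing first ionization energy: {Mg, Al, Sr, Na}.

Na is in period 3, group 1; Mg is in period 3, group 2; Al is in period 3, group 13; Sr is in period 5, group 2.
First ionization energy rises across a period (greater Z_eff holds electrons more tightly) and falls down a group (valence electrons are farther from the nucleus).
Here both period and group differ, so the two effects have to be weighed against each other.
Sr > Na: the two effects oppose for this pair; the across-period effect wins (550 vs 496 kJ/mol).
Al > Sr: relative to Sr, both the across-period and down-group shifts push Al's first ionization energy up.
Mg > Al: this pair runs against the simple trend — see the exception note.
Note the exception: Mg has a higher first ionization energy than Al, contrary to the simple trend — Al's single 3p electron is easier to remove than one from Mg's filled 3s².
For reference (kJ/mol): Na 496, Mg 738, Al 578, Sr 550.
So from highest to lowest: Mg > Al > Sr > Na.

Mg, Al, Sr, Na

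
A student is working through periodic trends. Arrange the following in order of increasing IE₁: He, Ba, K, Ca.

K < Ba < Ca < He

First ionization energy rises across a period (greater Z_eff holds electrons more tightly) and falls down a group (valence electrons are farther from the nucleus).
These span different periods and groups, so the two trends combine.
Ba > K: period and group pull opposite ways; the across-period shift dominates (503 vs 419 kJ/mol).
Ca > Ba: Ca sits above Ba in group 2, so the down-group effect alone puts Ca higher.
He > Ca: relative to Ca, both the across-period and down-group shifts push He's first ionization energy up.
Approximate values (kJ/mol): He 2372, K 419, Ca 590, Ba 503.
So from lowest to highest: K < Ba < Ca < He.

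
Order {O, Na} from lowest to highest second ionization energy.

O < Na

After 1 electron has been removed, what remains? O⁺ still has 5 valence electrons; Na⁺ is the bare [Ne] core.
Breaking into a closed-shell core is much more expensive than removing a leftover valence electron — Na has the largest IE_2 here.
Approximate IE_2 values (kJ/mol): O 3388, Na 4562.
Putting it together, IE_2: O < Na.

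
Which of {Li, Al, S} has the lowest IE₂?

Al

After 1 electron has been removed, what remains? Li⁺ is the bare [He] core; Al⁺ still has 2 valence electrons; S⁺ still has 5 valence electrons.
Pulling an electron out of a noble-gas core costs far more than removing a remaining valence electron, so Li sits at the high end of IE_2.
Valence configurations: Al⁺ [Ne]3s², S⁺ [Ne]3s²3p³.
Approximate IE_2 values (kJ/mol): Li 7298, Al 1817, S 2252.
Overall IE_2 order: Al < S < Li.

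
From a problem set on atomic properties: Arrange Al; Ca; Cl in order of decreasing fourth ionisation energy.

IE_4 is the cost of taking one more electron from the +3 cation: Al³⁺ is the bare [Ne] core; Ca³⁺ is already 1 electron into the core; Cl³⁺ still has 4 valence electrons.
Core electrons are held far more tightly than valence electrons, so Ca and Al top the IE_4 order.
Approximate IE_4 values (kJ/mol): Al 11577, Ca 6491, Cl 5159.
Putting it together, IE_4: Cl < Ca < Al.

Al > Ca > Cl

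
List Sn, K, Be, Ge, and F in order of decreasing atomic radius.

K > Sn > Ge > Be > F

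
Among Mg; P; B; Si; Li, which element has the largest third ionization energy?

The third ionization energy removes an electron from the +2 ion. For each element: Mg²⁺ is the bare [Ne] core; P²⁺ still has 3 valence electrons; B²⁺ still has 1 valence electron; Si²⁺ still has 2 valence electrons; Li²⁺ is already 1 electron into the core.
Breaking into a closed-shell core is much more expensive than removing a leftover valence electron — Mg and Li have the largest IE_3 here.
Valence configurations: P²⁺ [Ne]3s²3p¹, B²⁺ [He]2s¹, Si²⁺ [Ne]3s².
P²⁺ loses a lone 3p electron whereas Si²⁺ must break into a filled 3s² pair, so IE_3(Si) > IE_3(P) even though P has the higher nuclear charge.
The numbers (kJ/mol): Mg 7733, P 2914, B 3660, Si 3232, Li 11815.
So the third ionization energies run P < Si < B < Mg < Li.

Li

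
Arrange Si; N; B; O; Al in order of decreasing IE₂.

O > N > B > Al > Si

IE_2 is the cost of taking one more electron from the +1 cation: Si⁺ still has 3 valence electrons; N⁺ still has 4 valence electrons; B⁺ still has 2 valence electrons; O⁺ still has 5 valence electrons; Al⁺ still has 2 valence electrons.
All are still removing valence electrons, so compare the +1 ions as you would atoms: IE_2 generally rises across a period (higher Z_eff) and falls down a group (larger shell), subject to the usual subshell exceptions.
Valence configurations: Si⁺ [Ne]3s²3p¹, N⁺ [He]2s²2p², B⁺ [He]2s², O⁺ [He]2s²2p³, Al⁺ [Ne]3s².
Si⁺ loses a lone 3p electron whereas Al⁺ must break into a filled 3s² pair, so IE_2(Al) > IE_2(Si) even though Si has the higher nuclear charge.
Approximate IE_2 values (kJ/mol): Si 1577, N 2856, B 2427, O 3388, Al 1817.
Overall IE_2 order: Si < Al < B < N < O.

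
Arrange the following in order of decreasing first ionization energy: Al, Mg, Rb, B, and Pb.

B > Mg > Pb > Al > Rb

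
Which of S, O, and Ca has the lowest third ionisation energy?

IE_3 is the cost of taking one more electron from the +2 cation: S²⁺ still has 4 valence electrons; O²⁺ still has 4 valence electrons; Ca²⁺ is the bare [Ar] core.
Usually core removal costs more than valence removal, but here the competition is close: a tightly held n=2 valence electron can cost more to remove than an n=3 core electron, so the actual values have to decide it.
Valence configurations: S²⁺ [Ne]3s²3p², O²⁺ [He]2s²2p².
Tabulated IE_3 (kJ/mol): S 3357, O 5300, Ca 4912.
So the third ionization energies run S < Ca < O.

S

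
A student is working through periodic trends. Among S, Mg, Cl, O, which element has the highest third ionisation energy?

After 2 electrons have been removed, what remains? S²⁺ still has 4 valence electrons; Mg²⁺ is the bare [Ne] core; Cl²⁺ still has 5 valence electrons; O²⁺ still has 4 valence electrons.
Pulling an electron out of a noble-gas core costs far more than removing a remaining valence electron, so Mg sits at the high end of IE_3.
Valence configurations: S²⁺ [Ne]3s²3p², Cl²⁺ [Ne]3s²3p³, O²⁺ [He]2s²2p².
The numbers (kJ/mol): S 3357, Mg 7733, Cl 3822, O 5300.
Overall IE_3 order: S < Cl < O < Mg.

Mg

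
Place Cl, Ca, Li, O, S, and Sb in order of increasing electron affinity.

Ca < Li < Sb < O < S < Cl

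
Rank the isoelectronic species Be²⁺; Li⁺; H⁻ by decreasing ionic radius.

H⁻, Li⁺, Be²⁺

All of these have 2 electrons, so size is governed by nuclear charge alone: the more protons, the stronger the pull on the same electron cloud, and the smaller the ion.
Nuclear charges: Be²⁺ (Z=4), Li⁺ (Z=3), H⁻ (Z=1).
Largest to smallest: H⁻ > Li⁺ > Be²⁺.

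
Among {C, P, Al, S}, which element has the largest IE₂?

C

Consider each +1 ion: C⁺ still has 3 valence electrons; P⁺ still has 4 valence electrons; Al⁺ still has 2 valence electrons; S⁺ still has 5 valence electrons.
All are still removing valence electrons, so compare the +1 ions as you would atoms: IE_2 generally rises across a period (higher Z_eff) and falls down a group (larger shell), subject to the usual subshell exceptions.
Valence configurations: C⁺ [He]2s²2p¹, P⁺ [Ne]3s²3p², Al⁺ [Ne]3s², S⁺ [Ne]3s²3p³.
The numbers (kJ/mol): C 2353, P 1907, Al 1817, S 2252.
Overall IE_2 order: Al < P < S < C.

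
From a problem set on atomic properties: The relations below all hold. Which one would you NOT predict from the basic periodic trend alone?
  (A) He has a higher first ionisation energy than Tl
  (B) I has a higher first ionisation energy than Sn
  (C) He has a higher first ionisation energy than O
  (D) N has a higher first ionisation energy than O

(D)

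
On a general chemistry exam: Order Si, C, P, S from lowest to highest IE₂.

Si < P < S < C

The second ionization energy removes an electron from the +1 ion. For each element: Si⁺ still has 3 valence electrons; C⁺ still has 3 valence electrons; P⁺ still has 4 valence electrons; S⁺ still has 5 valence electrons.
All are still removing valence electrons, so compare the +1 ions as you would atoms: IE_2 generally rises across a period (higher Z_eff) and falls down a group (larger shell), subject to the usual subshell exceptions.
Valence configurations: Si⁺ [Ne]3s²3p¹, C⁺ [He]2s²2p¹, P⁺ [Ne]3s²3p², S⁺ [Ne]3s²3p³.
The numbers (kJ/mol): Si 1577, C 2353, P 1907, S 2252.
Putting it together, IE_2: Si < P < S < C.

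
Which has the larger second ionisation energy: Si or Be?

Consider each +1 ion: Si⁺ still has 3 valence electrons; Be⁺ still has 1 valence electron.
All are still removing valence electrons, so compare the +1 ions as you would atoms: IE_2 generally rises across a period (higher Z_eff) and falls down a group (larger shell), subject to the usual subshell exceptions.
Valence configurations: Si⁺ [Ne]3s²3p¹, Be⁺ [He]2s¹.
The numbers (kJ/mol): Si 1577, Be 1757.
Hence IE_2: Si < Be.

Be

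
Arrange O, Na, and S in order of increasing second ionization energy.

S < O < Na

The second ionization energy removes an electron from the +1 ion. For each element: O⁺ still has 5 valence electrons; Na⁺ is the bare [Ne] core; S⁺ still has 5 valence electrons.
Breaking into a closed-shell core is much more expensive than removing a leftover valence electron — Na has the largest IE_2 here.
Valence configurations: O⁺ [He]2s²2p³, S⁺ [Ne]3s²3p³.
Tabulated IE_2 (kJ/mol): O 3388, Na 4562, S 2252.
Overall IE_2 order: S < O < Na.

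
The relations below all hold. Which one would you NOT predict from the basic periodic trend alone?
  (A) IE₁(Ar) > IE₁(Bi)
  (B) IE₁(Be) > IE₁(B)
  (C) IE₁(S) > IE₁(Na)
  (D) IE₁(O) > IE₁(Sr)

The general trend: IE₁ increases across a period and decreases down a group.
(A) Ar (period 3, group 18) vs Bi (period 6, group 15): the stated order agrees with the simple trend.
(B) Be (period 2, group 2) vs B (period 2, group 13): the stated order contradicts the simple trend.
(C) S (period 3, group 16) vs Na (period 3, group 1): the stated order agrees with the simple trend.
(D) O (period 2, group 16) vs Sr (period 5, group 2): the stated order agrees with the simple trend.
The exception is (B): removing B's lone 2p electron is easier than breaking Be's filled 2s².

(B)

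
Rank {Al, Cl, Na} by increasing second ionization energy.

After 1 electron has been removed, what remains? Al⁺ still has 2 valence electrons; Cl⁺ still has 6 valence electrons; Na⁺ is the bare [Ne] core.
Breaking into a closed-shell core is much more expensive than removing a leftover valence electron — Na has the largest IE_2 here.
Valence configurations: Al⁺ [Ne]3s², Cl⁺ [Ne]3s²3p⁴.
Tabulated IE_2 (kJ/mol): Al 1817, Cl 2298, Na 4562.
Hence IE_2: Al < Cl < Na.

Al < Cl < Na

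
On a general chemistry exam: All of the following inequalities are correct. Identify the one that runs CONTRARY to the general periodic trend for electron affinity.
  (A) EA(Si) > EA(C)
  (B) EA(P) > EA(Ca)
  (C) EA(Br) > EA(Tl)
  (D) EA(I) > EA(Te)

(A)

The general trend: electron affinity increases across a period and decreases down a group.
(A) Si (period 3, group 14) vs C (period 2, group 14): the stated order contradicts the simple trend.
(B) P (period 3, group 15) vs Ca (period 4, group 2): the stated order agrees with the simple trend.
(C) Br (period 4, group 17) vs Tl (period 6, group 13): the stated order agrees with the simple trend.
(D) I (period 5, group 17) vs Te (period 5, group 16): the stated order agrees with the simple trend.
The exception is (A): Si's larger, more diffuse 3p orbitals accept an added electron slightly more readily than C's compact 2p.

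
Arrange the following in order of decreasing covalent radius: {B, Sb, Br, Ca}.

B is in period 2, group 13; Ca is in period 4, group 2; Br is in period 4, group 17; Sb is in period 5, group 15.
Radius decreases left→right (rising Z_eff, same n) and increases top→bottom (higher n).
Neither a single period nor a single group — weigh both effects.
Br > B: period and group pull opposite ways; the down-group shift dominates (114 vs 85 pm).
Sb > Br: both effects reinforce here, so Sb is clearly the larger of the two.
Ca > Sb: period and group pull opposite ways; the across-period shift dominates (171 vs 140 pm).
Tabulated atomic radius (pm): B 85, Ca 171, Br 114, Sb 140.
So from largest to smallest: Ca > Sb > Br > B.

Ca > Sb > Br > B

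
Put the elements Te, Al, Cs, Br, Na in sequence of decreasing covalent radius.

Cs > Na > Te > Al > Br

Na is in period 3, group 1; Al is in period 3, group 13; Br is in period 4, group 17; Te is in period 5, group 16; Cs is in period 6, group 1.
Across a period the added protons contract the valence shell; down a group each new principal shell makes the atom larger.
Here both period and group differ, so the two effects have to be weighed against each other.
Al > Br: period and group pull opposite ways; the across-period shift dominates (126 vs 114 pm).
Te > Al: period and group pull opposite ways; the down-group shift dominates (136 vs 126 pm).
Na > Te: period and group pull opposite ways; the across-period shift dominates (155 vs 136 pm).
Cs > Na: Cs sits below Na in group 1, so the down-group effect alone puts Cs larger.
Approximate values (pm): Na 155, Al 126, Br 114, Te 136, Cs 232.
So from largest to smallest: Cs > Na > Te > Al > Br.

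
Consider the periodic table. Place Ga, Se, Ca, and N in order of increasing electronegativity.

Ca, Ga, Se, N

EN rises left→right (higher Z_eff, smaller atoms) and falls top→bottom (larger, more shielded atoms).
These span different periods and groups, so the two trends combine.
Ga > Ca: Ga lies to the right of Ca in period 4, so the across-period effect alone puts Ga higher.
Se > Ga: both are in period 4; the period trend gives Se the larger value.
N > Se: period and group pull opposite ways; the down-group shift dominates (3.04 vs 2.55).
For reference (Pauling): N 3.04, Ca 1.00, Ga 1.81, Se 2.55.
So from lowest to highest: Ca < Ga < Se < N.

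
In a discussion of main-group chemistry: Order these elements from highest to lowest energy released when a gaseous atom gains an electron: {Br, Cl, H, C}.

Cl > Br > C > H

H is in period 1, group 1; C is in period 2, group 14; Cl is in period 3, group 17; Br is in period 4, group 17.
EA tends to increase across a period and decrease down a group, though the pattern is less regular than for IE or radius.
These span different periods and groups, so the two trends combine.
C > H: the two effects oppose for this pair; the across-period effect wins (122 vs 73 kJ/mol).
Br > C: period and group pull opposite ways; the across-period shift dominates (325 vs 122 kJ/mol).
Cl > Br: they share group 17; the group trend gives Cl the larger value.
Tabulated electron affinity (kJ/mol): H 73, C 122, Cl 349, Br 325.
So from highest to lowest: Cl > Br > C > H.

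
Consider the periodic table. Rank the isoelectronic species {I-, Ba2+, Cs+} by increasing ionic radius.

Ba2+ < Cs+ < I-

All of these have 54 electrons, so size is governed by nuclear charge alone: the more protons, the stronger the pull on the same electron cloud, and the smaller the ion.
Nuclear charges: Ba2+ (Z=56), Cs+ (Z=55), I- (Z=53).
Smallest to largest: Ba2+ < Cs+ < I-.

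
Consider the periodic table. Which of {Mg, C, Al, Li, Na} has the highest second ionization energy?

Li

Consider each +1 ion: Mg⁺ still has 1 valence electron; C⁺ still has 3 valence electrons; Al⁺ still has 2 valence electrons; Li⁺ is the bare [He] core; Na⁺ is the bare [Ne] core.
Breaking into a closed-shell core is much more expensive than removing a leftover valence electron — Na and Li have the largest IE_2 here.
Valence configurations: Mg⁺ [Ne]3s¹, C⁺ [He]2s²2p¹, Al⁺ [Ne]3s².
Tabulated IE_2 (kJ/mol): Mg 1451, C 2353, Al 1817, Li 7298, Na 4562.
So the second ionization energies run Mg < Al < C < Na < Li.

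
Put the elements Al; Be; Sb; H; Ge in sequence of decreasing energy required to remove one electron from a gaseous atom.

H > Be > Sb > Ge > Al

H is in period 1, group 1; Be is in period 2, group 2; Al is in period 3, group 13; Ge is in period 4, group 14; Sb is in period 5, group 15.
Removing the outermost electron gets harder across a period and easier down a group.
A diagonal step moves right (one effect) and down (the opposite effect) at once.
Ge > Al: period and group pull opposite ways; the across-period shift dominates (762 vs 578 kJ/mol).
Sb > Ge: the two effects oppose for this pair; the across-period effect wins (831 vs 762 kJ/mol).
Be > Sb: period and group pull opposite ways; the down-group shift dominates (900 vs 831 kJ/mol).
H > Be: period and group pull opposite ways; the down-group shift dominates (1312 vs 900 kJ/mol).
For reference (kJ/mol): H 1312, Be 900, Al 578, Ge 762, Sb 831.
So from highest to lowest: H > Be > Sb > Ge > Al.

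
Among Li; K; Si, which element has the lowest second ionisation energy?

IE_2 is the cost of taking one more electron from the +1 cation: Li⁺ is the bare [He] core; K⁺ is the bare [Ar] core; Si⁺ still has 3 valence electrons.
Core electrons are held far more tightly than valence electrons, so K and Li top the IE_2 order.
Tabulated IE_2 (kJ/mol): Li 7298, K 3052, Si 1577.
So the second ionization energies run Si < K < Li.

Si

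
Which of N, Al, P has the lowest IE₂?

Al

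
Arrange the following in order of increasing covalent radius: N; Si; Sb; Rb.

N, Si, Sb, Rb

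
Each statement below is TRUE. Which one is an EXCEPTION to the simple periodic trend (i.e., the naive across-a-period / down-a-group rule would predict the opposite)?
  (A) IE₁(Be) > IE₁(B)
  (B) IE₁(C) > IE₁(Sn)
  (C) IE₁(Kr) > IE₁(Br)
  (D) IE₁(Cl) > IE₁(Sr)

The general trend: IE₁ increases across a period and decreases down a group.
(A) Be (period 2, group 2) vs B (period 2, group 13): the stated order contradicts the simple trend.
(B) C (period 2, group 14) vs Sn (period 5, group 14): the stated order agrees with the simple trend.
(C) Kr (period 4, group 18) vs Br (period 4, group 17): the stated order agrees with the simple trend.
(D) Cl (period 3, group 17) vs Sr (period 5, group 2): the stated order agrees with the simple trend.
The exception is (A): removing B's lone 2p electron is easier than breaking Be's filled 2s².

(A)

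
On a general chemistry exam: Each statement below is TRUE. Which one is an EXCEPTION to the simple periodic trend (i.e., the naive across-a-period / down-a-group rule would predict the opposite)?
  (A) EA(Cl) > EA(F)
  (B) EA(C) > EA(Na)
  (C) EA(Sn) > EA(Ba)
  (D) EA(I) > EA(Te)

(A)

The general trend: electron affinity increases across a period and decreases down a group.
(A) Cl (period 3, group 17) vs F (period 2, group 17): the stated order contradicts the simple trend.
(B) C (period 2, group 14) vs Na (period 3, group 1): the stated order agrees with the simple trend.
(C) Sn (period 5, group 14) vs Ba (period 6, group 2): the stated order agrees with the simple trend.
(D) I (period 5, group 17) vs Te (period 5, group 16): the stated order agrees with the simple trend.
The exception is (A): F's small 2p subshell makes the incoming electron feel strong e⁻–e⁻ repulsion, so Cl actually releases more energy on gaining an electron.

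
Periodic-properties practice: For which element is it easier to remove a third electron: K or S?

Consider each +2 ion: K²⁺ is already 1 electron into the core; S²⁺ still has 4 valence electrons.
Breaking into a closed-shell core is much more expensive than removing a leftover valence electron — K has the largest IE_3 here.
The numbers (kJ/mol): K 4420, S 3357.
Overall IE_3 order: S < K.

S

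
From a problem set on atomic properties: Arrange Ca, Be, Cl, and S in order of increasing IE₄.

S, Cl, Ca, Be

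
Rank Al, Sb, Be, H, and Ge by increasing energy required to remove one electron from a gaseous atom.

H is in period 1, group 1; Be is in period 2, group 2; Al is in period 3, group 13; Ge is in period 4, group 14; Sb is in period 5, group 15.
First ionization energy rises across a period (greater Z_eff holds electrons more tightly) and falls down a group (valence electrons are farther from the nucleus).
A diagonal step moves right (one effect) and down (the opposite effect) at once.
Ge > Al: period and group pull opposite ways; the across-period shift dominates (762 vs 578 kJ/mol).
Sb > Ge: period and group pull opposite ways; the across-period shift dominates (831 vs 762 kJ/mol).
Be > Sb: period and group pull opposite ways; the down-group shift dominates (900 vs 831 kJ/mol).
H > Be: period and group pull opposite ways; the down-group shift dominates (1312 vs 900 kJ/mol).
Tabulated first ionization energy (kJ/mol): H 1312, Be 900, Al 578, Ge 762, Sb 831.
So from lowest to highest: Al < Ge < Sb < Be < H.

Al < Ge < Sb < Be < H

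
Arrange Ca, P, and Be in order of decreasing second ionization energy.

P > Be > Ca

IE_2 is the cost of taking one more electron from the +1 cation: Ca⁺ still has 1 valence electron; P⁺ still has 4 valence electrons; Be⁺ still has 1 valence electron.
All are still removing valence electrons, so compare the +1 ions as you would atoms: IE_2 generally rises across a period (higher Z_eff) and falls down a group (larger shell), subject to the usual subshell exceptions.
Valence configurations: Ca⁺ [Ar]4s¹, P⁺ [Ne]3s²3p², Be⁺ [He]2s¹.
The numbers (kJ/mol): Ca 1145, P 1907, Be 1757.
Putting it together, IE_2: Ca < Be < P.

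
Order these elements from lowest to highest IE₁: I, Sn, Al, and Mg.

Mg is in period 3, group 2; Al is in period 3, group 13; Sn is in period 5, group 14; I is in period 5, group 17.
Across a period the outer electron is held more tightly (higher IE₁); down a group it sits in a higher shell, more shielded, and comes off more easily.
Here both period and group differ, so the two effects have to be weighed against each other.
Sn > Al: period and group pull opposite ways; the across-period shift dominates (709 vs 578 kJ/mol).
Mg > Sn: the two effects oppose for this pair; the down-group effect wins (738 vs 709 kJ/mol).
I > Mg: period and group pull opposite ways; the across-period shift dominates (1008 vs 738 kJ/mol).
Note the exception: Mg has a higher first ionization energy than Al, contrary to the simple trend — Al's single 3p electron is easier to remove than one from Mg's filled 3s².
Approximate values (kJ/mol): Mg 738, Al 578, Sn 709, I 1008.
So from lowest to highest: Al < Sn < Mg < I.

Al < Sn < Mg < I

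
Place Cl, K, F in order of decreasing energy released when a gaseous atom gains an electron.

Cl > F > K

Atoms with high Z_eff and room in the valence shell (especially the halogens) have the most exothermic electron affinities.
These span different periods and groups, so the two trends combine.
F > K: both effects reinforce here, so F is clearly the higher of the two.
Cl > F: this pair runs against the simple trend — see the exception note.
Note the exception: Cl has a higher electron affinity than F, contrary to the simple trend — F's small 2p subshell makes the incoming electron feel strong e⁻–e⁻ repulsion, so Cl actually releases more energy on gaining an electron.
Tabulated electron affinity (kJ/mol): F 328, Cl 349, K 48.
So from highest to lowest: Cl > F > K.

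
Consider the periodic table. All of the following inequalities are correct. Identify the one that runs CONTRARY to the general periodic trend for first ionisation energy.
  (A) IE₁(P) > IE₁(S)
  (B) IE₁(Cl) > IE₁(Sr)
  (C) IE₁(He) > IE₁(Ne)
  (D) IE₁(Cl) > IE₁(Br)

The general trend: first ionisation energy increases across a period and decreases down a group.
(A) P (period 3, group 15) vs S (period 3, group 16): the stated order contradicts the simple trend.
(B) Cl (period 3, group 17) vs Sr (period 5, group 2): the stated order agrees with the simple trend.
(C) He (period 1, group 18) vs Ne (period 2, group 18): the stated order agrees with the simple trend.
(D) Cl (period 3, group 17) vs Br (period 4, group 17): the stated order agrees with the simple trend.
The exception is (A): S (3p⁴) ionizes more easily than half-filled P (3p³) because the paired 3p electron in S is pushed out by e⁻–e⁻ repulsion.

(A)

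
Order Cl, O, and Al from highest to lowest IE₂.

IE_2 is the cost of taking one more electron from the +1 cation: Cl⁺ still has 6 valence electrons; O⁺ still has 5 valence electrons; Al⁺ still has 2 valence electrons.
All are still removing valence electrons, so compare the +1 ions as you would atoms: IE_2 generally rises across a period (higher Z_eff) and falls down a group (larger shell), subject to the usual subshell exceptions.
Valence configurations: Cl⁺ [Ne]3s²3p⁴, O⁺ [He]2s²2p³, Al⁺ [Ne]3s².
The numbers (kJ/mol): Cl 2298, O 3388, Al 1817.
Putting it together, IE_2: Al < Cl < O.

O > Cl > Al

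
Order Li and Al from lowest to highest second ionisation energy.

Al, Li

The second ionization energy removes an electron from the +1 ion. For each element: Li⁺ is the bare [He] core; Al⁺ still has 2 valence electrons.
Core electrons are held far more tightly than valence electrons, so Li tops the IE_2 order.
Tabulated IE_2 (kJ/mol): Li 7298, Al 1817.
Hence IE_2: Al < Li.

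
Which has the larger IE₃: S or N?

N

The third ionization energy removes an electron from the +2 ion. For each element: S²⁺ still has 4 valence electrons; N²⁺ still has 3 valence electrons.
All are still removing valence electrons, so compare the +2 ions as you would atoms: IE_3 generally rises across a period (higher Z_eff) and falls down a group (larger shell), subject to the usual subshell exceptions.
Valence configurations: S²⁺ [Ne]3s²3p², N²⁺ [He]2s²2p¹.
The numbers (kJ/mol): S 3357, N 4578.
So the third ionization energies run S < N.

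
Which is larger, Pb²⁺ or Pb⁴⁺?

Both ions have Z = 82 protons, but Pb⁴⁺ has lost more electrons, so its remaining electrons feel a larger effective nuclear charge per electron and are pulled in more tightly.
Higher positive charge → smaller ion, so Pb²⁺ > Pb⁴⁺.

Pb²⁺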